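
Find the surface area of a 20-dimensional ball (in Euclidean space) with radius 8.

S_20(8) = 2·π^(20/2)·(8)^19 / Γ(20/2) = 2251799813685248·π^10/2835 ≈ 7.43833e+16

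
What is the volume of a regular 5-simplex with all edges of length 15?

For a regular n-simplex with edge a, V = (a^n / n!)·√((n+1)/2^n). With a=15, n=5: V ≈ 2740.16.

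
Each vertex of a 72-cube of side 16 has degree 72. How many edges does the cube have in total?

An n-cube has n·2^(n-1) edges. With n = 72: 72·2361183241434822606848 = 170005193383307227693056.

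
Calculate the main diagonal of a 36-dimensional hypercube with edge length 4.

The space diagonal of an n-cube of side s is s√n. Here 4·√36 = 24.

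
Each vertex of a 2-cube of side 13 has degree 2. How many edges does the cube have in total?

The 2-cube has n·2^(n-1) = 2·2^1 = 2·2 = 4 edges.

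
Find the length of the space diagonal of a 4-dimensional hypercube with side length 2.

d = √(2² + 2² + ... + 2²) [4 terms] = √(4·2²) = 2√4 = 4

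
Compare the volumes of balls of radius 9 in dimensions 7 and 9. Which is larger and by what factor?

V_7(9) ≈ 2.25984e+07, V_9(9) ≈ 1.27791e+09. The 9-ball is larger by a factor of 56.55.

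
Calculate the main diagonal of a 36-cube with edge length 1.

Diagonal = √36 · 1 = 6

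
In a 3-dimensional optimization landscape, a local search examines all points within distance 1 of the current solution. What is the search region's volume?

V_3(1) = π^(3/2) · (1)^3 / Γ(3/2 + 1) = 4·π/3 ≈ 4.18879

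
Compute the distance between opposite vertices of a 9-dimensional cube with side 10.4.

The space diagonal of an n-cube of side s is s√n. Here 10.4·√9 = 31.2.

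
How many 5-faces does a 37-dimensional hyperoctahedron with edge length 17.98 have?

An n-cross-polytope has 2^(k+1)·C(n,k+1) k-faces. Here 2^6·C(37,6) = 64·2324784 = 148786176.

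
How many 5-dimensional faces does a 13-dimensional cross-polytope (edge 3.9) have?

Number of 5-faces = 2^(5+1) · C(13,5+1) = 64 · 1716 = 109824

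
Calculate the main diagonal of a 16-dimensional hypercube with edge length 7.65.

Diagonal = √16 · 7.65 = 30.6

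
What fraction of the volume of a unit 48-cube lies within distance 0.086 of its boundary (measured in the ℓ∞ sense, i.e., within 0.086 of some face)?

1 - (1 - 2·0.086)^48 = 1 - 0.828^48 ≈ 0.999884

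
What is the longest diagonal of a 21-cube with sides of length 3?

||(3,3,...,3)|| = √(21)·3 ≈ 13.7477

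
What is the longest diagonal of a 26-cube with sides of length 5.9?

The space diagonal of an n-cube of side s is s√n. Here 5.9·√26 ≈ 30.0842.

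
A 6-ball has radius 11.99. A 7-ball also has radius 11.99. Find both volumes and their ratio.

V_6(11.99) ≈ 1.53537e+07. V_7(11.99) ≈ 1.68312e+08. Ratio V_6/V_7 ≈ 0.09122.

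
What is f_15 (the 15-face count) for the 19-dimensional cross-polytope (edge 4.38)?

f_15(19-orthoplex) = 2^16 · (19 choose 16) = 63504384.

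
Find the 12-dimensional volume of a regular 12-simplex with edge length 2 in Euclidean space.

V = (2^12 / 12!) · √((12+1) / 2^12) ≈ 4.81742e-07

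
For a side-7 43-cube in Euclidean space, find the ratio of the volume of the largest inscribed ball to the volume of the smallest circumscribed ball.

V_in / V_out = (r_in/r_out)^43 = (1/√43)^43 = 43^(-43/2) ≈ 7.59326e-36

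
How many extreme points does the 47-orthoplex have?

An n-cross-polytope has 2n vertices; here n = 47, giving 94.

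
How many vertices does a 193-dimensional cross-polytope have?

The 193-dimensional cross-polytope has 2n = 2·193 = 386 vertices.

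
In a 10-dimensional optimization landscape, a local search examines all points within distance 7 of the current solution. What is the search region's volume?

The n-ball volume is π^(n/2)·r^n/Γ(n/2+1). With n=10, r=7: V = 282475249·π^5/120 ≈ 7.20358e+08.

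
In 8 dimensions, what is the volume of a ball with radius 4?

V = 8192·π^4/3 ≈ 265992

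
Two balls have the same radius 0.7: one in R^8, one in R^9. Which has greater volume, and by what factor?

V_8(0.7) ≈ 0.233977, V_9(0.7) ≈ 0.133107. The 8-ball is larger by a factor of 1.758.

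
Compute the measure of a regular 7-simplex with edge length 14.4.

V_7 = √(8) · 14.4^7 / (7! · 2^(7/2)) ≈ 6368.64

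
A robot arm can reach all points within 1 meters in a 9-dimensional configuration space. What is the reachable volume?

V_9(1) = π^(9/2) · (1)^9 / Γ(9/2 + 1) = 32·π^4/945 ≈ 3.29851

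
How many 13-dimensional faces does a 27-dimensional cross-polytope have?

Each 13-face is the convex hull of 14 vertices, one chosen as ±e_i from each of 14 distinct axes: 2^14·C(27,14) = 328635187200.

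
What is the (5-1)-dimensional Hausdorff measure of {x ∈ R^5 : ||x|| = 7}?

S = n·V_n(r)/r = 5·V_5(7)/7 (volume-to-surface relation), giving 19208·π^2/3 ≈ 63191.8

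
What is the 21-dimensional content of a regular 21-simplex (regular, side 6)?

V = (6^21 / 21!) · √((21+1) / 2^21) ≈ 1.39068e-06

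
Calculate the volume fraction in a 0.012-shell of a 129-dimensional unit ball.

V(inner)/V(outer) = ((1-0.012)/1)^129 ≈ 0.2107, so the shell fraction is 0.789309.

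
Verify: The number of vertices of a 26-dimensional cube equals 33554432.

False. The 26-cube has 2^26 = 67108864 vertices.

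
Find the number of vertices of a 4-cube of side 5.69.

An n-cube has 2^n vertices; for n = 4 that is 2^4 = 16.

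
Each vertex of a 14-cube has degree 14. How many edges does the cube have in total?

An n-cube has n·2^(n-1) edges. With n = 14: 14·8192 = 114688.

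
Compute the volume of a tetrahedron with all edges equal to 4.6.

Volume = (√2/12) · 4.6³ = 11.4712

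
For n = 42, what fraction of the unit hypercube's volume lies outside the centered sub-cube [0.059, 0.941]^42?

1 - (1 - 2·0.059)^42 = 1 - 0.882^42 ≈ 0.994875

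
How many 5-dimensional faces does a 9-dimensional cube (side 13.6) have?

An n-cube has C(n,k)·2^(n-k) k-faces. Here C(9,5)·2^4 = 126·16 = 2016.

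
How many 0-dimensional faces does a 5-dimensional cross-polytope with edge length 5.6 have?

An n-cross-polytope has 2^(k+1)·C(n,k+1) k-faces. Here 2^1·C(5,1) = 2·5 = 10.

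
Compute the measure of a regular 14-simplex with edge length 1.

V = (1^14 / 14!) · √((14+1) / 2^14) ≈ 3.47078e-13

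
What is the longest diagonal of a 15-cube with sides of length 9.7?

The space diagonal of an n-cube of side s is s√n. Here 9.7·√15 ≈ 37.5679.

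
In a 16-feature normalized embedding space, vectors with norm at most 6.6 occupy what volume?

Volume = π^{16/2}·(6.6)^16/Γ(9) ≈ 3.05057e+12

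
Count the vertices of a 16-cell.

Number of vertices = 2n = 8.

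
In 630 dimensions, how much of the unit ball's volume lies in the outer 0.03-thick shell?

Shell fraction = 1 - (1-0.03)^630 ≈ 0.9999999954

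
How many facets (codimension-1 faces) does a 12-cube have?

Number of 11-faces = C(12,11) · 2^(12-11) = 12 · 2 = 24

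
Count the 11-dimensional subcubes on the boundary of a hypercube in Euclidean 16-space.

f_11(16-cube) = (16 choose 11) · 2^5 = 139776.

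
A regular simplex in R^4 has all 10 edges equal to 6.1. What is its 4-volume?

V_4 = √(5) · 6.1^4 / (4! · 2^(4/2)) ≈ 32.2503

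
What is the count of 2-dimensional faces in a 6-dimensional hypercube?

f_2(6-cube) = (6 choose 2) · 2^4 = 240.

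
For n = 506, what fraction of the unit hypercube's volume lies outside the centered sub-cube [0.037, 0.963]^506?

1 - (1 - 2·0.037)^506 = 1 - 0.926^506 ≈ 1 - 1.274e-17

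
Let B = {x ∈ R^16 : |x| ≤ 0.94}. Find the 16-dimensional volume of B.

V_16(0.94) = π^(16/2) · (0.94)^16 / Γ(16/2 + 1) ≈ 0.0874428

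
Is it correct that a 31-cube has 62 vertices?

False. The 31-cube has 2^31 = 2147483648 vertices.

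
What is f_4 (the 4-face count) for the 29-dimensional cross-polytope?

Number of 4-faces = 2^(4+1) · C(29,4+1) = 32 · 118755 = 3800160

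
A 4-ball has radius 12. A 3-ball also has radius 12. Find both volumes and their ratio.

V_4(12.0) ≈ 102328. V_3(12.0) ≈ 7238.23. Ratio V_4/V_3 ≈ 14.14.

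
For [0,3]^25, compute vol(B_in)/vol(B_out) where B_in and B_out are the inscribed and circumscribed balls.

Volume scales as r^n, and r_in/r_out = 1/√25, giving (1/√25)^25 ≈ 3.35544e-18.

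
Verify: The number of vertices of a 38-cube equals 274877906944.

True. The 38-cube has 2^38 = 274877906944 vertices.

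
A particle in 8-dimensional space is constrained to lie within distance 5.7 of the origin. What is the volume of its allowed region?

V_8(5.7) = π^(8/2) · (5.7)^8 / Γ(8/2 + 1) ≈ 4.52259e+06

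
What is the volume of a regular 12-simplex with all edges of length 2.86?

V = (2.86^12 / 12!) · √((12+1) / 2^12) ≈ 3.52247e-05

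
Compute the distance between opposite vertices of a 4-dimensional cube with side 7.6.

||(7.6,7.6,...,7.6)|| = √(4)·7.6 = 15.2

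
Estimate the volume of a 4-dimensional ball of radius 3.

Volume = π^{4/2}·(3)^4/Γ(3) = 81·π^2/2 ≈ 399.719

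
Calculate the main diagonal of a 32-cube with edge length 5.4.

||(5.4,5.4,...,5.4)|| = √(32)·5.4 ≈ 30.547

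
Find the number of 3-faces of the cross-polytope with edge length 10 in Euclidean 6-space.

Number of 3-faces = 2^(3+1) · C(6,3+1) = 16 · 15 = 240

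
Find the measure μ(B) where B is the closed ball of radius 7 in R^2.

V = 49·π ≈ 153.938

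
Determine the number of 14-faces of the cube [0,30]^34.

Choose 14 of 34 axes to span the face (C(34,14) = 1391975640 ways), then fix each of the remaining 20 coordinates at one of its two extreme values (2^20 = 1048576 ways): 1391975640·1048576 = 1459592248688640.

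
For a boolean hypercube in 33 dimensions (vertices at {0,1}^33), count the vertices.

The 33-cube has 2^33 = 8589934592 vertices.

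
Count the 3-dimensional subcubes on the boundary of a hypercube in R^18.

Number of 3-faces = C(18,3) · 2^(18-3) = 816 · 32768 = 26738688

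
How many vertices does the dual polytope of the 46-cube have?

An n-cross-polytope has 2n vertices; here n = 46, giving 92.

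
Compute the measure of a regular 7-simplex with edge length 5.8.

For a regular n-simplex with edge a, V = (a^n / n!)·√((n+1)/2^n). With a=5.8, n=7: V ≈ 10.9523.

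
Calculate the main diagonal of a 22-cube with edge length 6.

d = √(6² + 6² + ... + 6²) [22 terms] = √(22·6²) = 6√22 ≈ 28.1425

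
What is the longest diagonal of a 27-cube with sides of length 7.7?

The space diagonal of an n-cube of side s is s√n. Here 7.7·√27 ≈ 40.0104.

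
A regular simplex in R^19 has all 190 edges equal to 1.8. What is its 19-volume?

Volume = 1.8^19 · √(20/2^19) / 19! ≈ 3.59594e-15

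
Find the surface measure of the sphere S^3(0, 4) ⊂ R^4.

S = n·V_n(r)/r = 4·V_4(4)/4 (volume-to-surface relation), giving 128·π^2 ≈ 1263.31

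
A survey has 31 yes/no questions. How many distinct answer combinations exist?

The 31-cube has 2^31 = 2147483648 vertices.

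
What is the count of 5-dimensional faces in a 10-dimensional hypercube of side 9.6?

An n-cube has C(n,k)·2^(n-k) k-faces. Here C(10,5)·2^5 = 252·32 = 8064.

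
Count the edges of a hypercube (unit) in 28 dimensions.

Number of 1-faces = C(28,1)·2^(28-1) = 28·134217728 = 3758096384.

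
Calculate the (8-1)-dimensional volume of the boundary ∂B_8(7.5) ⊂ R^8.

|∂B_8(7.5)| = 56953125·π^4/128 ≈ 4.33418e+07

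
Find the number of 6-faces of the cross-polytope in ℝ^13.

Number of 6-faces = 2^(6+1) · C(13,6+1) = 128 · 1716 = 219648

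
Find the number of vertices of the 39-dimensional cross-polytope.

The 39-dimensional cross-polytope has 2n = 2·39 = 78 vertices.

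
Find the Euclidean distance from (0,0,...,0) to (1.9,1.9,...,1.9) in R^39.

||(1.9,1.9,...,1.9)|| = √(39)·1.9 ≈ 11.8655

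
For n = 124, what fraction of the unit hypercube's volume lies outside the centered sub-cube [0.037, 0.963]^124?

The inner cube has side 1-2·0.037 = 0.926 and volume (0.926)^124 ≈ 7.24e-05, so the shell holds 0.999928 of the volume.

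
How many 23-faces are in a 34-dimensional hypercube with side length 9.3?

An n-cube has C(n,k)·2^(n-k) k-faces. Here C(34,23)·2^11 = 286097760·2048 = 585928212480.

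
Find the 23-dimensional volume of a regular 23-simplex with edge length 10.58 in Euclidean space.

For a regular n-simplex with edge a, V = (a^n / n!)·√((n+1)/2^n). With a=10.58, n=23: V ≈ 0.0239297.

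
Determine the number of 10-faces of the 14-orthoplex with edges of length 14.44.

f_10(14-orthoplex) = 2^11 · (14 choose 11) = 745472.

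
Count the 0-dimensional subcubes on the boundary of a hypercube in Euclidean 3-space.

Number of 0-faces = C(3,0) · 2^(3-0) = 1 · 8 = 8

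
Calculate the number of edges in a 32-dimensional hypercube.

An n-cube has n·2^(n-1) edges. With n = 32: 32·2147483648 = 68719476736.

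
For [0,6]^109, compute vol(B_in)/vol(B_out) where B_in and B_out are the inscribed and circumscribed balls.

V_in/V_out = n^(-n/2) = 109^(-109/2) ≈ 9.12548e-112.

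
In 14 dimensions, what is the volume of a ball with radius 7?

Volume = π^{14/2}·(7)^14/Γ(8) = 96889010407·π^7/720 ≈ 4.06435e+11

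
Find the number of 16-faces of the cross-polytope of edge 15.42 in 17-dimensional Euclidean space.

f_16(17-orthoplex) = 2^17 · (17 choose 17) = 131072.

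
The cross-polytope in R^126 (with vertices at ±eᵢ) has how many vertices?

The 126-dimensional cross-polytope has 2n = 2·126 = 252 vertices.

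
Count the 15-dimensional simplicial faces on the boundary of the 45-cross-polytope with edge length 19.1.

f_15(45-orthoplex) = 2^16 · (45 choose 16) = 42377309255761920.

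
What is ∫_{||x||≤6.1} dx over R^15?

Volume = π^{15/2}·(6.1)^15/Γ(17/2) ≈ 2.29815e+11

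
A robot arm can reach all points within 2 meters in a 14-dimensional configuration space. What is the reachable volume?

Volume = π^{14/2}·(2)^14/Γ(8) = 1024·π^7/315 ≈ 9818.35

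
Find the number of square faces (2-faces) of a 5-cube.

Number of 2-faces = C(5,2) · 2^(5-2) = 10 · 8 = 80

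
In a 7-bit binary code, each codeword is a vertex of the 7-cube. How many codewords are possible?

The 7-cube has 2^7 = 128 vertices.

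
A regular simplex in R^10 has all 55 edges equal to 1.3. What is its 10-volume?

Volume = 1.3^10 · √(11/2^10) / 10! ≈ 3.93747e-07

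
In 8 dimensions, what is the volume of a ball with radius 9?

Volume = π^{8/2}·(9)^8/Γ(5) = 14348907·π^4/8 ≈ 1.74714e+08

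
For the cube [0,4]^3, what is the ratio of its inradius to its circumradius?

r_in = 4/2 (half the side); r_out = 4√3/2 (half the diagonal). Ratio = 1/√3 ≈ 0.57735.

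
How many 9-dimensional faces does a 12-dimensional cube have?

Choose 9 of 12 axes to span the face (C(12,9) = 220 ways), then fix each of the remaining 3 coordinates at one of its two extreme values (2^3 = 8 ways): 220·8 = 1760.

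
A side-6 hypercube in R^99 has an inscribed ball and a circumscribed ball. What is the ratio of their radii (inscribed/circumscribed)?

r_in / r_out = (6/2) / (6√99/2) = 1/√99 ≈ 0.100504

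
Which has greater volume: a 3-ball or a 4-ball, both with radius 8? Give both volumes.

V_3(8) ≈ 2144.66. V_4(8) ≈ 20212.9. The 4-ball is larger.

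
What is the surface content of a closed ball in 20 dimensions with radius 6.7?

The surface area of an n-ball is 2π^(n/2) r^(n-1) / Γ(n/2). For n=20, r=6.7: 2.55969e+15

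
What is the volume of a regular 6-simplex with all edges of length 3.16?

V = (3.16^6 / 6!) · √((6+1) / 2^6) ≈ 0.45735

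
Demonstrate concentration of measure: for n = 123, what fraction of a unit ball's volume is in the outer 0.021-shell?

1 - (1-0.021)^123 ≈ 0.926503 ≈ 92.65%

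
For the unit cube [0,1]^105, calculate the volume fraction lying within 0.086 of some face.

1 - (1 - 2·0.086)^105 = 1 - 0.828^105 ≈ 0.9999999975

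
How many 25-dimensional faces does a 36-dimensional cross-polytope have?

Each 25-face is the convex hull of 26 vertices, one chosen as ±e_i from each of 26 distinct axes: 2^26·C(36,26) = 17058191149891584.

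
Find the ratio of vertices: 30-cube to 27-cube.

The 30-cube has 2^30 = 1073741824 vertices. The 27-cube has 2^27 = 134217728 vertices. Ratio: 1073741824/134217728 = 8.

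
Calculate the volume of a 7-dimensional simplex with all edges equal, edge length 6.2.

For a regular n-simplex with edge a, V = (a^n / n!)·√((n+1)/2^n). With a=6.2, n=7: V ≈ 17.4683.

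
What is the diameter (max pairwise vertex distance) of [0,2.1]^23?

The space diagonal of an n-cube of side s is s√n. Here 2.1·√23 ≈ 10.0712.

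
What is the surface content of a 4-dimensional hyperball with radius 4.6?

S_4(4.6) = 2·π^(4/2)·(4.6)^3 / Γ(4/2) ≈ 1921.34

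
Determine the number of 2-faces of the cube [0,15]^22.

Choose 2 of 22 axes to span the face (C(22,2) = 231 ways), then fix each of the remaining 20 coordinates at one of its two extreme values (2^20 = 1048576 ways): 231·1048576 = 242221056.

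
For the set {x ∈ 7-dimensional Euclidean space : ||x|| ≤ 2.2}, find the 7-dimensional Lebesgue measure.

V_7(2.2) = π^(7/2) · (2.2)^7 / Γ(7/2 + 1) ≈ 1178.53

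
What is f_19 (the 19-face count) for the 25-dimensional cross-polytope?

Each 19-face is the convex hull of 20 vertices, one chosen as ±e_i from each of 20 distinct axes: 2^20·C(25,20) = 55710842880.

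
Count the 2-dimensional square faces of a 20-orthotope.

Choose 2 of 20 axes to span the face (C(20,2) = 190 ways), then fix each of the remaining 18 coordinates at one of its two extreme values (2^18 = 262144 ways): 190·262144 = 49807360.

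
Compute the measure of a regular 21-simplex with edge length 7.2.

Volume = 7.2^21 · √(22/2^21) / 21! ≈ 6.39786e-05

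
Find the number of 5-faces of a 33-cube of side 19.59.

An n-cube has C(n,k)·2^(n-k) k-faces. Here C(33,5)·2^28 = 237336·268435456 = 63709397385216.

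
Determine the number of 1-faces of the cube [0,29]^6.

f_1(6-cube) = (6 choose 1) · 2^5 = 192.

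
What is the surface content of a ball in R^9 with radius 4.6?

|∂B_9(4.6)| ≈ 5.95145e+06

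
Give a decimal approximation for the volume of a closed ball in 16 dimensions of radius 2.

V_16(2) = π^(16/2) · (2)^16 / Γ(16/2 + 1) = 512·π^8/315 ≈ 15422.6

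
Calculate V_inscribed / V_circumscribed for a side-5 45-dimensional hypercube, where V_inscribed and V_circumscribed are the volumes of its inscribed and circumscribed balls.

Volume scales as r^n, and r_in/r_out = 1/√45, giving (1/√45)^45 ≈ 6.34919e-38.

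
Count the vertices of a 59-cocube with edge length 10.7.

An n-cross-polytope has 2n vertices; here n = 59, giving 118.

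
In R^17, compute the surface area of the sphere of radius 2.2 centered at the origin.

The surface area of an n-ball is 2π^(n/2) r^(n-1) / Γ(n/2). For n=17, r=2.2: 721727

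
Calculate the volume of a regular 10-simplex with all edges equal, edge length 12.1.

Volume = 12.1^10 · √(11/2^10) / 10! ≈ 1921.49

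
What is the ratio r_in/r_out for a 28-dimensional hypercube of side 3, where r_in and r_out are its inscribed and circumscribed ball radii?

r_in = 3/2 (half the side); r_out = 3√28/2 (half the diagonal). Ratio = 1/√28 ≈ 0.188982.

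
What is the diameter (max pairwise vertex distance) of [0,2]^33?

The space diagonal of an n-cube of side s is s√n. Here 2·√33 ≈ 11.4891.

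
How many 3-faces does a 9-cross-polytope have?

Each 3-face is the convex hull of 4 vertices, one chosen as ±e_i from each of 4 distinct axes: 2^4·C(9,4) = 2016.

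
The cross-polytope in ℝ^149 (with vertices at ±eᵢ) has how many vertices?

The 149-dimensional cross-polytope has 2n = 2·149 = 298 vertices.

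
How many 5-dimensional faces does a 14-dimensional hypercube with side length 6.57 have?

Number of 5-faces = C(14,5) · 2^(14-5) = 2002 · 512 = 1025024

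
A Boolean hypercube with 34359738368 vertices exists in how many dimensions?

2^n = 34359738368 ⇒ n = log_2(34359738368) = 35.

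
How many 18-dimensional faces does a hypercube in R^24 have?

Choose 18 of 24 axes to span the face (C(24,18) = 134596 ways), then fix each of the remaining 6 coordinates at one of its two extreme values (2^6 = 64 ways): 134596·64 = 8614144.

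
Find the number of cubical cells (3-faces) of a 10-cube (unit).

Choose 3 of 10 axes to span the face (C(10,3) = 120 ways), then fix each of the remaining 7 coordinates at one of its two extreme values (2^7 = 128 ways): 120·128 = 15360.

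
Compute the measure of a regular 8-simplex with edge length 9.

V_8 = √(9) · 9^8 / (8! · 2^(8/2)) ≈ 200.18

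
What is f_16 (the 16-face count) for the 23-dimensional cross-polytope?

Each 16-face is the convex hull of 17 vertices, one chosen as ±e_i from each of 17 distinct axes: 2^17·C(23,17) = 13231325184.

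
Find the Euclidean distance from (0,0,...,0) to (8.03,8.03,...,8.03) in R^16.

d = √(8.03² + 8.03² + ... + 8.03²) [16 terms] = √(16·8.03²) = 8.03√16 = 32.12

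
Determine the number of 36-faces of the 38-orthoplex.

An n-cross-polytope has 2^(k+1)·C(n,k+1) k-faces. Here 2^37·C(38,37) = 137438953472·38 = 5222680231936.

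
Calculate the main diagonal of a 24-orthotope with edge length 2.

The space diagonal of an n-cube of side s is s√n. Here 2·√24 ≈ 9.79796.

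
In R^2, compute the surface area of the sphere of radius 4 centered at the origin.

S = n·V_n(r)/r = 2·V_2(4)/4 (volume-to-surface relation), giving 2πr = 2π·4 ≈ 25.1327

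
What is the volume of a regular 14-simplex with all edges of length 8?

For a regular n-simplex with edge a, V = (a^n / n!)·√((n+1)/2^n). With a=8, n=14: V ≈ 1.52647.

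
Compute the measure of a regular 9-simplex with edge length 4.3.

V = (4.3^9 / 9!) · √((9+1) / 2^9) ≈ 0.193561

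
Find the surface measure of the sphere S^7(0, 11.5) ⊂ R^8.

S = n·V_n(r)/r = 8·V_8(11.5)/11.5 (volume-to-surface relation), giving 3404825447·π^4/384 ≈ 8.637e+08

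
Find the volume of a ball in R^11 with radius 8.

The n-ball volume is π^(n/2)·r^n/Γ(n/2+1). With n=11, r=8: V = 549755813888·π^5/10395 ≈ 1.61843e+10.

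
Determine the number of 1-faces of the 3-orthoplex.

Each 1-face is the convex hull of 2 vertices, one chosen as ±e_i from each of 2 distinct axes: 2^2·C(3,2) = 12.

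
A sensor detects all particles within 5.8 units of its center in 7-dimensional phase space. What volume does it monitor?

The n-ball volume is π^(n/2)·r^n/Γ(n/2+1). With n=7, r=5.8: V ≈ 1.04322e+06.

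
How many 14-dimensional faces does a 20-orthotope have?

f_14(20-cube) = (20 choose 14) · 2^6 = 2480640.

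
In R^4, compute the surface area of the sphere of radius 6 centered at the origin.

|∂B_4(6)| = 432·π^2 ≈ 4263.67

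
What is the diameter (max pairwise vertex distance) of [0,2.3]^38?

||(2.3,2.3,...,2.3)|| = √(38)·2.3 ≈ 14.1782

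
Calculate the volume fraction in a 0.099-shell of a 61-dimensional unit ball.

V(inner)/V(outer) = ((1-0.099)/1)^61 ≈ 0.001731, so the shell fraction is 0.998269.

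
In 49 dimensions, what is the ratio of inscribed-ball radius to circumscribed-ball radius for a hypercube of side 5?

Ratio = (s/2)/(s√49/2) = 49^(-1/2) ≈ 0.142857.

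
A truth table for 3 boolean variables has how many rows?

The 3-cube has 2^3 = 8 vertices.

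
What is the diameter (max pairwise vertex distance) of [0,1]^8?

Diagonal = √8 · 1 ≈ 2.82843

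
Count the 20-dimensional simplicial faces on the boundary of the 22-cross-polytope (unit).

Number of 20-faces = 2^(20+1) · C(22,20+1) = 2097152 · 22 = 46137344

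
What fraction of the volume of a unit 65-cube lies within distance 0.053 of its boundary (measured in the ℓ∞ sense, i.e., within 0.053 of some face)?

The inner cube has side 1-2·0.053 = 0.894 and volume (0.894)^65 ≈ 0.000687, so the shell holds 0.999313 of the volume.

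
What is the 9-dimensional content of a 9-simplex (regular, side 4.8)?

V_9 = √(10) · 4.8^9 / (9! · 2^(9/2)) ≈ 0.520923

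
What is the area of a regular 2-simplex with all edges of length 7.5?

Area = (√3/4) · 7.5² = 24.357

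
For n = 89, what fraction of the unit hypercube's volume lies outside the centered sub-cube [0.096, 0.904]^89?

1 - (1 - 2·0.096)^89 = 1 - 0.808^89 ≈ 0.9999999943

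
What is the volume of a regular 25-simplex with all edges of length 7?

V_25 = √(26) · 7^25 / (25! · 2^(25/2)) ≈ 7.61057e-08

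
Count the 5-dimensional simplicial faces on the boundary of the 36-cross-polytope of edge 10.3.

An n-cross-polytope has 2^(k+1)·C(n,k+1) k-faces. Here 2^6·C(36,6) = 64·1947792 = 124658688.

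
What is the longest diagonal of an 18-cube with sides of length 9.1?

d = √(9.1² + 9.1² + ... + 9.1²) [18 terms] = √(18·9.1²) = 9.1√18 ≈ 38.608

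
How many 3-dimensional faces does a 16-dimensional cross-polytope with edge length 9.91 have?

An n-cross-polytope has 2^(k+1)·C(n,k+1) k-faces. Here 2^4·C(16,4) = 16·1820 = 29120.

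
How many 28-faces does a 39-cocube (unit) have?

Each 28-face is the convex hull of 29 vertices, one chosen as ±e_i from each of 29 distinct axes: 2^29·C(39,29) = 341313210550321152.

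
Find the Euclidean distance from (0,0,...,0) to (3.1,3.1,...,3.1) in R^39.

The space diagonal of an n-cube of side s is s√n. Here 3.1·√39 ≈ 19.3595.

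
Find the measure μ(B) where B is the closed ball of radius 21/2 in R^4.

Volume = π^{4/2}·(21/2)^4/Γ(3) = 194481·π^2/32 ≈ 59982.8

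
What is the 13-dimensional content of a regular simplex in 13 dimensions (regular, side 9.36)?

V = (9.36^13 / 13!) · √((13+1) / 2^13) ≈ 28.098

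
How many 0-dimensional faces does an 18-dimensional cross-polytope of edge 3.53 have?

Number of 0-faces = 2^(0+1) · C(18,0+1) = 2 · 18 = 36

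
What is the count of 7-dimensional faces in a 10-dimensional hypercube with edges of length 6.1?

f_7(10-cube) = (10 choose 7) · 2^3 = 960.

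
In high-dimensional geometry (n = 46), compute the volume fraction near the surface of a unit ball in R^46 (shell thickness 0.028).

1 - (1-0.028)^46 ≈ 0.7292 ≈ 72.92%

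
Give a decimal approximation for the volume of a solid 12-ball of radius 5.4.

Volume = π^{12/2}·(5.4)^12/Γ(7) ≈ 8.20903e+08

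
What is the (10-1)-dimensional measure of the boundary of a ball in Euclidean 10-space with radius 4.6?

|∂B_10(4.6)| ≈ 2.35174e+07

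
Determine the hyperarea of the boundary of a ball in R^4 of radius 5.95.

S_4(5.95) = 2·π^(4/2)·(5.95)^3 / Γ(4/2) ≈ 4157.96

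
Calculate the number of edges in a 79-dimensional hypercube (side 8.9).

An n-cube has n·2^(n-1) edges. With n = 79: 79·302231454903657293676544 = 23876284937388926200446976.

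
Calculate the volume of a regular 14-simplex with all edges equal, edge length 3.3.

V = (3.3^14 / 14!) · √((14+1) / 2^14) ≈ 6.30409e-06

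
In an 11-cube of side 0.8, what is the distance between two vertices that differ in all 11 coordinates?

||(0.8,0.8,...,0.8)|| = √(11)·0.8 ≈ 2.6533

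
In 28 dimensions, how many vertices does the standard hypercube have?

Each vertex is a binary string of length 28, so there are 2^28 = 268435456.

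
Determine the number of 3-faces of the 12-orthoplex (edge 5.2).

f_3(12-orthoplex) = 2^4 · (12 choose 4) = 7920.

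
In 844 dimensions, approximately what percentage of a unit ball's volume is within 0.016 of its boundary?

1 - (1-0.016)^844 ≈ 0.9999987758 ≈ 99.999878%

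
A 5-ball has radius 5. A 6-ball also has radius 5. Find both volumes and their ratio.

V_5(5) ≈ 16449.3. V_6(5) ≈ 80745.5. Ratio V_5/V_6 ≈ 0.2037.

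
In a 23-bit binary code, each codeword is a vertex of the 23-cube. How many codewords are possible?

Number of vertices = 2^23 = 8388608.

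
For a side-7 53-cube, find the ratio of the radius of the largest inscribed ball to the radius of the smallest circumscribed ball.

r_in = 7/2 (half the side); r_out = 7√53/2 (half the diagonal). Ratio = 1/√53 ≈ 0.137361.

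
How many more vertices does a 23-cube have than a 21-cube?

The 23-cube has 2^23 = 8388608 vertices. The 21-cube has 2^21 = 2097152 vertices. Difference: 8388608 - 2097152 = 6291456.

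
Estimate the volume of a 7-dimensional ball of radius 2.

The n-ball volume is π^(n/2)·r^n/Γ(n/2+1). With n=7, r=2: V = 2048·π^3/105 ≈ 604.77.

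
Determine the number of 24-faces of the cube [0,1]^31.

Choose 24 of 31 axes to span the face (C(31,24) = 2629575 ways), then fix each of the remaining 7 coordinates at one of its two extreme values (2^7 = 128 ways): 2629575·128 = 336585600.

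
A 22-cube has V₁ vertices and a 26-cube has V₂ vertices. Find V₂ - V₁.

V₁ = 2^22 = 4194304. V₂ = 2^26 = 67108864. V₂ - V₁ = 62914560.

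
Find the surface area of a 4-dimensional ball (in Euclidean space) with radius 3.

S = n·V_n(r)/r = 4·V_4(3)/3 (volume-to-surface relation), giving 54·π^2 ≈ 532.959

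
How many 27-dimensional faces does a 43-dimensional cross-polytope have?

f_27(43-orthoplex) = 2^28 · (43 choose 28) = 40676737799082213376.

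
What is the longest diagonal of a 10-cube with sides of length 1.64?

||(1.64,1.64,...,1.64)|| = √(10)·1.64 ≈ 5.18614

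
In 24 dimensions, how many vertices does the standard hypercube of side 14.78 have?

Number of vertices = 2^24 = 16777216.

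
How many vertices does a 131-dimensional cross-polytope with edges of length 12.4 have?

The 131-dimensional cross-polytope has 2n = 2·131 = 262 vertices.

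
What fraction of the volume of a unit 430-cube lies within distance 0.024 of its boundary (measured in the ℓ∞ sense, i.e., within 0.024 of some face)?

Shell fraction = 1 - (1-0.048)^430 ≈ 0.9999999993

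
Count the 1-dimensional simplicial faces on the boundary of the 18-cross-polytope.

An n-cross-polytope has 2^(k+1)·C(n,k+1) k-faces. Here 2^2·C(18,2) = 4·153 = 612.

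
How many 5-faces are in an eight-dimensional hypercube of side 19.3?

Choose 5 of 8 axes to span the face (C(8,5) = 56 ways), then fix each of the remaining 3 coordinates at one of its two extreme values (2^3 = 8 ways): 56·8 = 448.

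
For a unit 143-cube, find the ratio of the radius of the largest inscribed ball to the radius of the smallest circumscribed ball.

For an n-cube of any side s, the inradius is s/2 and the circumradius is s√n/2, so the ratio is 1/√143 ≈ 0.0836242.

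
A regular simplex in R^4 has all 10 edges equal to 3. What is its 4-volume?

V = (3^4 / 4!) · √((4+1) / 2^4) ≈ 1.88668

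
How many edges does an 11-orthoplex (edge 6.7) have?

Number of 1-faces = 2^(1+1) · C(11,1+1) = 4 · 55 = 220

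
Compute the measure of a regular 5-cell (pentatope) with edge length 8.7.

For a regular n-simplex with edge a, V = (a^n / n!)·√((n+1)/2^n). With a=8.7, n=4: V ≈ 133.441.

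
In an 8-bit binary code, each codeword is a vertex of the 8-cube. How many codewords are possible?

An n-cube has 2^n vertices; for n = 8 that is 2^8 = 256.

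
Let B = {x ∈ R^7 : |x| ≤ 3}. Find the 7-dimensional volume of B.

The n-ball volume is π^(n/2)·r^n/Γ(n/2+1). With n=7, r=3: V = 11664·π^3/35 ≈ 10333.1.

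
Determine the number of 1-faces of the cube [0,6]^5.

Number of 1-faces = C(5,1) · 2^(5-1) = 5 · 16 = 80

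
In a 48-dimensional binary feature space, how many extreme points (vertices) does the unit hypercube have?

Each vertex is a binary string of length 48, so there are 2^48 = 281474976710656.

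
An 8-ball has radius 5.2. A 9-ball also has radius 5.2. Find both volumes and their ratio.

V_8(5.2) ≈ 2.16978e+06. V_9(5.2) ≈ 9.16954e+06. Ratio V_8/V_9 ≈ 0.2366.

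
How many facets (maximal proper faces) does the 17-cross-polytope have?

f_16(17-orthoplex) = 2^17 · (17 choose 17) = 131072.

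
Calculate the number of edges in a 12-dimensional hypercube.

Each of the 2^12 = 4096 vertices has degree 12; total edges = 12·2^12/2 = 24576.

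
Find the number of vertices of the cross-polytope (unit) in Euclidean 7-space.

Number of 0-faces = 2^(0+1) · C(7,0+1) = 2 · 7 = 14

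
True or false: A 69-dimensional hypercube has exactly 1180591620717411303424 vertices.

False. The 69-cube has 2^69 = 590295810358705651712 vertices.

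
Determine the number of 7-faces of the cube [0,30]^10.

f_7(10-cube) = (10 choose 7) · 2^3 = 960.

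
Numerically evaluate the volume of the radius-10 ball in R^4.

V = 5000·π^2 ≈ 49348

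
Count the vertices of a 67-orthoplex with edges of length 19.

The 67-dimensional cross-polytope has 2n = 2·67 = 134 vertices.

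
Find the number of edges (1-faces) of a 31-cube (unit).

f_1(31-cube) = (31 choose 1) · 2^30 = 33285996544.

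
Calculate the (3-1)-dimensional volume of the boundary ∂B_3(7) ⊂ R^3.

|∂B_3(7)| = 4πr² = 4π·(7)² ≈ 615.752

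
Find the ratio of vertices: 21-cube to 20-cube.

The 21-cube has 2^21 = 2097152 vertices. The 20-cube has 2^20 = 1048576 vertices. Ratio: 2097152/1048576 = 2.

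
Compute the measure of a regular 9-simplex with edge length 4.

V_9 = √(10) · 4^9 / (9! · 2^(9/2)) ≈ 0.100958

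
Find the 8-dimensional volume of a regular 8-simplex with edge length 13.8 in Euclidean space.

V_8 = √(9) · 13.8^8 / (8! · 2^(8/2)) ≈ 6116.65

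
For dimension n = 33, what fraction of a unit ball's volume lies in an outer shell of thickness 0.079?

1 - (1-0.079)^33 ≈ 0.933844 ≈ 93.38%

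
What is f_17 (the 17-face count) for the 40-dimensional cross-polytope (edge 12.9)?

Number of 17-faces = 2^(17+1) · C(40,17+1) = 262144 · 113380261800 = 29721955349299200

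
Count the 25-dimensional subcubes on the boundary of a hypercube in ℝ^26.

f_25(26-cube) = (26 choose 25) · 2^1 = 52.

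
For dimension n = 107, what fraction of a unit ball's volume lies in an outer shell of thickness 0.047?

1 - (1-0.047)^107 ≈ 0.994207 ≈ 99.42%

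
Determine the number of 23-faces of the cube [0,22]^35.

Number of 23-faces = C(35,23) · 2^(35-23) = 834451800 · 4096 = 3417914572800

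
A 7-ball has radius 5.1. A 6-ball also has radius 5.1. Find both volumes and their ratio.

V_7(5.1) ≈ 424006. V_6(5.1) ≈ 90932.6. Ratio V_7/V_6 ≈ 4.663.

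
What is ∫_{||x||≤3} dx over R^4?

The n-ball volume is π^(n/2)·r^n/Γ(n/2+1). With n=4, r=3: V = 81·π^2/2 ≈ 399.719.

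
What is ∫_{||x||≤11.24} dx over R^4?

The n-ball volume is π^(n/2)·r^n/Γ(n/2+1). With n=4, r=11.24: V ≈ 78765.3.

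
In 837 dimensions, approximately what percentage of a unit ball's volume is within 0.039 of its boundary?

1 - (1-0.039)^837 ≈ 1 - 3.463e-15 ≈ (100 - 3.44e-13)%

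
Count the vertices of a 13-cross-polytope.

An n-cross-polytope has 2n vertices; here n = 13, giving 26.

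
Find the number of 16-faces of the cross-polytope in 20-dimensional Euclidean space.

Number of 16-faces = 2^(16+1) · C(20,16+1) = 131072 · 1140 = 149422080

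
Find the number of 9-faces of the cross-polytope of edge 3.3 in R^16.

An n-cross-polytope has 2^(k+1)·C(n,k+1) k-faces. Here 2^10·C(16,10) = 1024·8008 = 8200192.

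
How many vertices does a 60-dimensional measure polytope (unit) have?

The 60-cube has 2^60 = 1152921504606846976 vertices.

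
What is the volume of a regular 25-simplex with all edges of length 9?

V = (9^25 / 25!) · √((25+1) / 2^25) ≈ 4.07407e-05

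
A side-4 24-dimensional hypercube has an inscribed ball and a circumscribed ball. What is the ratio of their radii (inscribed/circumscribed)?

r_in = 4/2 (half the side); r_out = 4√24/2 (half the diagonal). Ratio = 1/√24 ≈ 0.204124.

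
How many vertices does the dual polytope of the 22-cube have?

An n-cross-polytope has 2n vertices; here n = 22, giving 44.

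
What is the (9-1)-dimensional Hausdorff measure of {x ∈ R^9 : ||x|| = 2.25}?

S_9(2.25) = 2·π^(9/2)·(2.25)^8 / Γ(9/2) ≈ 19499.4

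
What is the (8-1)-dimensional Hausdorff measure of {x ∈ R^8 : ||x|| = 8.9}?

The surface area of an n-ball is 2π^(n/2) r^(n-1) / Γ(n/2). For n=8, r=8.9: 1.43618e+08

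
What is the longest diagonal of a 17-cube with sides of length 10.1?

||(10.1,10.1,...,10.1)|| = √(17)·10.1 ≈ 41.6434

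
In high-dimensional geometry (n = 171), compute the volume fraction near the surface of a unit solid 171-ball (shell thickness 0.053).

1 - (1-0.053)^171 ≈ 0.99991 ≈ 99.9910%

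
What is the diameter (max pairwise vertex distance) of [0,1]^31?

d = √(1² + 1² + ... + 1²) [31 terms] = √(31·1²) = 1√31 ≈ 5.56776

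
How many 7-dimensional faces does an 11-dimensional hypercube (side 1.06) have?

Number of 7-faces = C(11,7) · 2^(11-7) = 330 · 16 = 5280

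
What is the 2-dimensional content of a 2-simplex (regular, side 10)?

Area = (√3/4) · 10² = 43.3013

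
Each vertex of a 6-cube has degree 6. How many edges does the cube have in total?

An n-cube has n·2^(n-1) edges. With n = 6: 6·32 = 192.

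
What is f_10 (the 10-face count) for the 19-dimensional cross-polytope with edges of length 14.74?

An n-cross-polytope has 2^(k+1)·C(n,k+1) k-faces. Here 2^11·C(19,11) = 2048·75582 = 154791936.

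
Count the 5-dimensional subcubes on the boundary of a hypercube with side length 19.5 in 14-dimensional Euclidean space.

f_5(14-cube) = (14 choose 5) · 2^9 = 1025024.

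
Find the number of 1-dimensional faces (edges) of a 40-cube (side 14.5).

An n-cube has n·2^(n-1) edges. With n = 40: 40·549755813888 = 21990232555520.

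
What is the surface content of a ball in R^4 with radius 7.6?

|∂B_4(7.6)| ≈ 8665.04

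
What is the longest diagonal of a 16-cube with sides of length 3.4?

d = √(3.4² + 3.4² + ... + 3.4²) [16 terms] = √(16·3.4²) = 3.4√16 = 13.6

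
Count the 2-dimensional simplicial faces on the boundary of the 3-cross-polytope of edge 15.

Each 2-face is the convex hull of 3 vertices, one chosen as ±e_i from each of 3 distinct axes: 2^3·C(3,3) = 8.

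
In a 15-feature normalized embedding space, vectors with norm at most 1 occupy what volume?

V_15(1) = π^(15/2) · (1)^15 / Γ(15/2 + 1) = 256·π^7/2027025 ≈ 0.381443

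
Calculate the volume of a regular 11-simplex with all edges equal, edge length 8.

Volume = 8^11 · √(12/2^11) / 11! ≈ 16.4725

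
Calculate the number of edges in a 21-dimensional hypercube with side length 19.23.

Each of the 2^21 = 2097152 vertices has degree 21; total edges = 21·2^21/2 = 22020096.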